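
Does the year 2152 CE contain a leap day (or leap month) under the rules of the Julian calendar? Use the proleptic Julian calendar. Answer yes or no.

yes

2152 mod 4 = 0, so it is a leap year in the Julian calendar.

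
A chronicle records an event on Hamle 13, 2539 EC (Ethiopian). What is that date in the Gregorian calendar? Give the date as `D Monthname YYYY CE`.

24 July 2547 CE

Both dates share Julian Day Number 2651537; in the Gregorian calendar that is 24 July 2547 CE.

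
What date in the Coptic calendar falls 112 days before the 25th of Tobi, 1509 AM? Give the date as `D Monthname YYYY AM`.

Counting 112 days back from JDN 2375971 reaches JDN 2375859, which is 3 Paopi 1509 AM.

3 Paopi 1509 AM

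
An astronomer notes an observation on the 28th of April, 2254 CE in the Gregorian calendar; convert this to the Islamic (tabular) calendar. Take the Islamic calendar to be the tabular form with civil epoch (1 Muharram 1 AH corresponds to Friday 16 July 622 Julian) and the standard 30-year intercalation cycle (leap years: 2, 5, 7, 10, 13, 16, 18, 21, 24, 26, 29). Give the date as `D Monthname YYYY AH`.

10 Dhu al-Qa'dah 1682 AH

Julian Day Number of the source date = 2544434.
Converting JDN 2544434 to the tabular Islamic calendar gives 10 Dhu al-Qa'dah 1682 AH.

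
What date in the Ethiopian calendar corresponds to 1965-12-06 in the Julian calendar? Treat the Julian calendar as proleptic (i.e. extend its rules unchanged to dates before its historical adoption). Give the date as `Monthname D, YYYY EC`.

Tahsas 10, 1958 EC

Both dates share Julian Day Number 2439114; in the Ethiopian calendar that is 10 Tahsas 1958 EC.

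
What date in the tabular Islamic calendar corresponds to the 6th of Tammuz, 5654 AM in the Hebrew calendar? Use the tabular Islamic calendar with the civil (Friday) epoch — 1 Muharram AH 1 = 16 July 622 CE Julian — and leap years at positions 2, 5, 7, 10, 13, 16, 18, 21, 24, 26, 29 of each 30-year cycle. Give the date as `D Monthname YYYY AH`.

Both dates share Julian Day Number 2413020; in the tabular Islamic calendar that is 6 Muharram 1312 AH.

6 Muharram 1312 AH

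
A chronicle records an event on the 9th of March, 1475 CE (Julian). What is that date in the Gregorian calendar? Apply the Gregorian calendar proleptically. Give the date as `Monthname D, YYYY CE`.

March 18, 1475 CE

For dates in this range the Gregorian date is 9 days ahead of the Julian.
9 March 1475 Julian + 9 days → 18 March 1475 Gregorian.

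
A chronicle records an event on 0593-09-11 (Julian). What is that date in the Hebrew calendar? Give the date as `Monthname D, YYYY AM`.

Julian Day Number of the source date = 1937905.
Converting JDN 1937905 to the Hebrew calendar gives 9 Tishrei 4354 AM.

Tishrei 9, 4354 AM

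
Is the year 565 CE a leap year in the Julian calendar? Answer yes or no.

no

565 mod 4 = 1, so it is a common year in the Julian calendar.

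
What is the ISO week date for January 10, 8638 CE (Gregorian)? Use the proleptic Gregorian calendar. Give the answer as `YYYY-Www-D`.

The weekday is Wednesday (ISO weekday 3).
That Wednesday belongs to ISO week 2 of ISO year 8638.

8638-W02-3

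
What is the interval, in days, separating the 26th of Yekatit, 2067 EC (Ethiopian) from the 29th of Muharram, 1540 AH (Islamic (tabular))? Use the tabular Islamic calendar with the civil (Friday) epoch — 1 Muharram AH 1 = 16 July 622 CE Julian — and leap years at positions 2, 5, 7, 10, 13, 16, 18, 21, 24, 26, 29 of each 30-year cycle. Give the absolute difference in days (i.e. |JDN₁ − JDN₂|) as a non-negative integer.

JDN of the first date = 2479002.
JDN of the second date = 2493838.
|2493838 − 2479002| = 14836.

14836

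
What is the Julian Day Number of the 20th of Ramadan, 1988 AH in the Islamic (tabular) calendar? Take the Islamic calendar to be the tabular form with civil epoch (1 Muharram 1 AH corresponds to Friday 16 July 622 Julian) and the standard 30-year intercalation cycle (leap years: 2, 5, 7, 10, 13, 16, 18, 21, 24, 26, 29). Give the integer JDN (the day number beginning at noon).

2652822

In the Gregorian calendar the same day is 29 January 2551.
JDN 2400001 is 17 November 1858 CE (Gregorian), MJD 0; the target day is +252821 days from there, so JDN = 2652822.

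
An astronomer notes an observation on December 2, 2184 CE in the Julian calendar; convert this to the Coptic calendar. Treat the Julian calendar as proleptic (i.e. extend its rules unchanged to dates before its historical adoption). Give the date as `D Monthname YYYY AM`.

6 Koiak 1901 AM

Both dates share Julian Day Number 2519100; in the Coptic calendar that is 6 Koiak 1901 AM.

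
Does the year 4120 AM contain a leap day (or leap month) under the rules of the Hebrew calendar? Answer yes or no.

no

Hebrew year 4120 is year 16 of its 19-year Metonic cycle; leap years are at positions 3, 6, 8, 11, 14, 17, 19, so it is a common year (12 months).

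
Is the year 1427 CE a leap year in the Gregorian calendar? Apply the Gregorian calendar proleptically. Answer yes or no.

1427 is not divisible by 4, so it is a common year.

no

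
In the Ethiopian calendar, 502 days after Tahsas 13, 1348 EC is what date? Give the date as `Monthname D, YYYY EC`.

Miyazya 30, 1349 EC

Counting 502 days forward from JDN 2216315 reaches JDN 2216817, which is Miyazya 30, 1349 EC.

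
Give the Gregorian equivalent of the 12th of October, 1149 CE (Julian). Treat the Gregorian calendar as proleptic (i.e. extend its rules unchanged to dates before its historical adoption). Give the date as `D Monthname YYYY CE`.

At this point the Julian calendar is 7 days behind the Gregorian.
12 October 1149 Julian + 7 days → 19 October 1149 Gregorian.

19 October 1149 CE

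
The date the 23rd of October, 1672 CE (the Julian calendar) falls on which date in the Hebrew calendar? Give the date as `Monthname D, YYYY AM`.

Cheshvan 12, 5433 AM

The source date corresponds to 2 November 1672 in the Gregorian calendar (JDN 2332052).
That day falls on 12 Cheshvan 5433 AM in the Hebrew calendar.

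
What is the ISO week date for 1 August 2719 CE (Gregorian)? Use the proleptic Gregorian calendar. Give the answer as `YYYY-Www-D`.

2719-W31-5

The weekday is Friday (ISO weekday 5).
That Friday belongs to ISO week 31 of ISO year 2719.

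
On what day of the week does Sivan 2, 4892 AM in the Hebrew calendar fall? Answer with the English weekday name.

This is JDN 2134659 (25 May 1132 Gregorian).
Since JDN mod 7 = 2 (0 = Monday), the day is Wednesday.

Wednesday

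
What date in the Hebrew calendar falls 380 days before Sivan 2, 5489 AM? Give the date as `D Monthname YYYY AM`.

7 Sivan 5488 AM

JDN of Sivan 2, 5489 AM = 2352714.
2352714 − 380 = 2352334.
JDN 2352334 in the Hebrew calendar is 7 Sivan 5488 AM.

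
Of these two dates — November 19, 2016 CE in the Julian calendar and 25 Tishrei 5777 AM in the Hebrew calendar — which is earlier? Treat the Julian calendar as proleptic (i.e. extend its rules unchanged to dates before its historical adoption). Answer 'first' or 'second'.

First date → JDN 2457725; second date → JDN 2457689.
JDN 2457689 < JDN 2457725, so the second date is earlier.

second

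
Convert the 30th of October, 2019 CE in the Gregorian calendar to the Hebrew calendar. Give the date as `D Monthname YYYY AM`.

Julian Day Number of the source date = 2458787.
Converting JDN 2458787 to the Hebrew calendar gives 1 Cheshvan 5780 AM.

1 Cheshvan 5780 AM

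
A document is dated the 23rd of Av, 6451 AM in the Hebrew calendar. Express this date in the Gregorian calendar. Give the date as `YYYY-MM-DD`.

2691-08-09

Julian Day Number of the source date = 2704148.
Converting JDN 2704148 to the Gregorian calendar gives 9 August 2691 CE.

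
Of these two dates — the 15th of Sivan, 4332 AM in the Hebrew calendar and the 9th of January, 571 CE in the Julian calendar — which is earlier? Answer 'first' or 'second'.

First date → JDN 1930144; second date → JDN 1929624.
JDN 1929624 < JDN 1930144, so the second date is earlier.

second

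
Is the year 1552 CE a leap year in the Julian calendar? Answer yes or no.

yes

1552 mod 4 = 0, so it is a leap year in the Julian calendar.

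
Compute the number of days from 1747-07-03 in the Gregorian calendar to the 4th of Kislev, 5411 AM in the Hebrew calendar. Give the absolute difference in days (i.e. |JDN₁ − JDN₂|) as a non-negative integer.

35280

JDN of the first date = 2359322.
JDN of the second date = 2324042.
|2324042 − 2359322| = 35280.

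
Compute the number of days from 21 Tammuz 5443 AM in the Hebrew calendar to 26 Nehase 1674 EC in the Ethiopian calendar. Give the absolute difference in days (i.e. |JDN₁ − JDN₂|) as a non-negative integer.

First date → JDN 2335959; second date → JDN 2335639.
The interval is |2335959 − 2335639| = 320 days.

320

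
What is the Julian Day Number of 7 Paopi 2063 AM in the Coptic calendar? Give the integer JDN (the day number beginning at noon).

2578211

Equivalently 20 October 2346 (Gregorian).
JDN 2299161 is 15 October 1582 CE (Gregorian); the target day is +279050 days from there, so JDN = 2578211.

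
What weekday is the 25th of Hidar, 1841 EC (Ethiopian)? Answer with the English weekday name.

This is JDN 2396365 (3 December 1848 Gregorian).
JDN 2396365 mod 7 = 6, and JDN 0 was a Monday, so this is a Sunday.

Sunday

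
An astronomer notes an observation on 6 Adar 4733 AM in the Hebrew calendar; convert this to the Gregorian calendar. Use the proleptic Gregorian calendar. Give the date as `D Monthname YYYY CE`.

17 February 973 CE

Both dates share Julian Day Number 2076489; in the Gregorian calendar that is 17 February 973 CE.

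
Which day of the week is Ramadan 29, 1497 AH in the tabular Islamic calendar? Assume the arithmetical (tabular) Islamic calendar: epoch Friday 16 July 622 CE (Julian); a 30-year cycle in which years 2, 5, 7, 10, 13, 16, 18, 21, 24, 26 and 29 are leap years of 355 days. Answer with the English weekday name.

Equivalently 21 September 2074 Gregorian, JDN 2478837.
JDN 2478837 mod 7 = 4, and JDN 0 was a Monday, so this is a Friday.

Friday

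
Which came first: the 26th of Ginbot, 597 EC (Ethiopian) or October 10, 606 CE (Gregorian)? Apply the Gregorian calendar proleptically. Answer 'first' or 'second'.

first

First date → JDN 1942175; second date → JDN 1942679.
JDN 1942175 < JDN 1942679, so the first date is earlier.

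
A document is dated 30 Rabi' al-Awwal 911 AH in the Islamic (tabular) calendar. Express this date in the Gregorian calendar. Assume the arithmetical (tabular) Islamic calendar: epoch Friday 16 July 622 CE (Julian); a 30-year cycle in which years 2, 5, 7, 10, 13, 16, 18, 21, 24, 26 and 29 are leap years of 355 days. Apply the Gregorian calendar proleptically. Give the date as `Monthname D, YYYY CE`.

Both dates share Julian Day Number 2271002; in the Gregorian calendar that is 10 September 1505 CE.

September 10, 1505 CE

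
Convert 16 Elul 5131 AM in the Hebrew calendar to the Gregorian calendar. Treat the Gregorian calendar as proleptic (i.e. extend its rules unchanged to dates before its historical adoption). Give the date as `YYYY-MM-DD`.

1371-09-05

Julian Day Number of the source date = 2222055.
Converting JDN 2222055 to the Gregorian calendar gives 5 September 1371 CE.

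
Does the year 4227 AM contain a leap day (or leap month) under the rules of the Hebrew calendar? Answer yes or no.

no

Hebrew year 4227 is year 9 of its 19-year Metonic cycle; leap years are at positions 3, 6, 8, 11, 14, 17, 19, so it is a common year (12 months).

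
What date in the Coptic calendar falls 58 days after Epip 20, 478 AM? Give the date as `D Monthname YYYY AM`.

13 Thout 479 AM

JDN of Epip 20, 478 AM = 1999573.
1999573 + 58 = 1999631.
JDN 1999631 in the Coptic calendar is 13 Thout 479 AM.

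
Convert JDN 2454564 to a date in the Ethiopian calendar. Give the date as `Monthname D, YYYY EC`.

JDN 2454564 is 7 April 2008 in the Gregorian calendar.
In the Ethiopian calendar that day is Megabit 29, 2000 EC.

Megabit 29, 2000 EC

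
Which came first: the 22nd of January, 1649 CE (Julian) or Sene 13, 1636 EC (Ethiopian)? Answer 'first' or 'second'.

The two dates have Julian Day Numbers 2323377 and 2321687 respectively.
Since 2321687 < 2323377, the second date comes first.

second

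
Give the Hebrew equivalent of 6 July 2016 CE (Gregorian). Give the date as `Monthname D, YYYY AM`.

Sivan 30, 5776 AM

Both dates share Julian Day Number 2457576; in the Hebrew calendar that is 30 Sivan 5776 AM.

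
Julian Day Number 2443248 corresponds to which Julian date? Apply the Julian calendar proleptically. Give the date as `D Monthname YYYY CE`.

1 April 1977 CE

The Gregorian equivalent of JDN 2443248 is 14 April 1977.
In the Julian calendar that day is 1 April 1977 CE.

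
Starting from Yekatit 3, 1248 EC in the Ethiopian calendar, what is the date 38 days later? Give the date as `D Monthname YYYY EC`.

11 Megabit 1248 EC

JDN of Yekatit 3, 1248 EC = 2179840.
2179840 + 38 = 2179878.
JDN 2179878 in the Ethiopian calendar is 11 Megabit 1248 EC.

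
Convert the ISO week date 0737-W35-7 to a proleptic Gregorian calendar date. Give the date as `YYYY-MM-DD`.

0737-09-05

ISO week 1 of 737 is the week containing the first Thursday of 737.
Week 35, day 7 (Sunday) lands on 0737-09-05.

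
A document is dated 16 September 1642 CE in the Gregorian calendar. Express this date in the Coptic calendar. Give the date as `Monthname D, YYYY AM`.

Both dates share Julian Day Number 2321047; in the Coptic calendar that is 9 Thout 1359 AM.

Thout 9, 1359 AM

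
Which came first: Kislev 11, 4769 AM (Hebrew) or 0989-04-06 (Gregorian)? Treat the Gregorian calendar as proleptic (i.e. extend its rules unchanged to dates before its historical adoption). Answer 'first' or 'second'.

Converting both to JDN: 2089546 vs 2082381; the smaller is the second.

second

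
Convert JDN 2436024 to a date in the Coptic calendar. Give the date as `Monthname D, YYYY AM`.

Paoni 27, 1673 AM

The Gregorian equivalent of JDN 2436024 is 4 July 1957.
In the Coptic calendar that day is Paoni 27, 1673 AM.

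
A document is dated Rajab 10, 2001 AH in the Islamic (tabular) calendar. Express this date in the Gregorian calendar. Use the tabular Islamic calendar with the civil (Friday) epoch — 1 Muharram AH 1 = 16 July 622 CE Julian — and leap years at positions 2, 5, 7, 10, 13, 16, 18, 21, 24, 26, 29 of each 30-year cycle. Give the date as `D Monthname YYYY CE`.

2 July 2563 CE

Julian Day Number of the source date = 2657359.
Converting JDN 2657359 to the Gregorian calendar gives 2 July 2563 CE.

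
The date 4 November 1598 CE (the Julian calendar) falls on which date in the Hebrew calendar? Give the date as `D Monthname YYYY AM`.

The source date corresponds to 14 November 1598 in the Gregorian calendar (JDN 2305035).
That day falls on 15 Cheshvan 5359 AM in the Hebrew calendar.

15 Cheshvan 5359 AM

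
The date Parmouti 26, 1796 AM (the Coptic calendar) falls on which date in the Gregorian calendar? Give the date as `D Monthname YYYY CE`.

4 May 2080 CE

Julian Day Number of the source date = 2480889.
Converting JDN 2480889 to the Gregorian calendar gives 4 May 2080 CE.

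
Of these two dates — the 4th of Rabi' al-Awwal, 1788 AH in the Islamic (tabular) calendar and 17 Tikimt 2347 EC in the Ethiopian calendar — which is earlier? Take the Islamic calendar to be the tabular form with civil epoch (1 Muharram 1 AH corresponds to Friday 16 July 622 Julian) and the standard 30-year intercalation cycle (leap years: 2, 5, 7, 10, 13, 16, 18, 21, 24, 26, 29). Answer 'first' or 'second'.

Converting both to JDN: 2581755 vs 2581143; the smaller is the second.

second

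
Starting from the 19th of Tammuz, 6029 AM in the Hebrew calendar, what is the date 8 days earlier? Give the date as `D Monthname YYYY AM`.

JDN of the 19th of Tammuz, 6029 AM = 2549995.
2549995 − 8 = 2549987.
JDN 2549987 in the Hebrew calendar is 11 Tammuz 6029 AM.

11 Tammuz 6029 AM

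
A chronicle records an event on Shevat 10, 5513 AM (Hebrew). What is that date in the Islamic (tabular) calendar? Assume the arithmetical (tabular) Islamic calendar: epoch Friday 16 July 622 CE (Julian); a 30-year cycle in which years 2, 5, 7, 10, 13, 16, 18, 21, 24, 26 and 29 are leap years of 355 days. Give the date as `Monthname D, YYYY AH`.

Rabi' al-Awwal 10, 1166 AH

Julian Day Number of the source date = 2361345.
Converting JDN 2361345 to the tabular Islamic calendar gives 10 Rabi' al-Awwal 1166 AH.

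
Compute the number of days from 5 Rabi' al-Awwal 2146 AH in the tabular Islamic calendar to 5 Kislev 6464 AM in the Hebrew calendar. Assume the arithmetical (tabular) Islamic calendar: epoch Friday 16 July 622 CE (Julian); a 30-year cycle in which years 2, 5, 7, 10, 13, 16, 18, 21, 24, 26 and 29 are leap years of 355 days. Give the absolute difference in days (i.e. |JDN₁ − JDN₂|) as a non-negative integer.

30

JDN of the first date = 2708619.
JDN of the second date = 2708649.
|2708649 − 2708619| = 30.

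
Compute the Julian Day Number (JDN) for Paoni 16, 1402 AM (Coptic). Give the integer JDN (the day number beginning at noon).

In the Gregorian calendar the same day is 20 June 1686.
JDN 2299161 is 15 October 1582 CE (Gregorian); the target day is +37869 days from there, so JDN = 2337030.

2337030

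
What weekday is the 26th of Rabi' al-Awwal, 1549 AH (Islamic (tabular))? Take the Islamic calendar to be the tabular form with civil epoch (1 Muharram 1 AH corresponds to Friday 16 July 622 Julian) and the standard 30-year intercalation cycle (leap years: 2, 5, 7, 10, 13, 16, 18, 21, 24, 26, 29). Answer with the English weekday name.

This is JDN 2497084 (6 September 2124 Gregorian).
JDN 2497084 mod 7 = 2, and JDN 0 was a Monday, so this is a Wednesday.

Wednesday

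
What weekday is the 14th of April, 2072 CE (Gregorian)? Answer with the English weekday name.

JDN 2477947 mod 7 = 3, and JDN 0 was a Monday, so this is a Thursday.

Thursday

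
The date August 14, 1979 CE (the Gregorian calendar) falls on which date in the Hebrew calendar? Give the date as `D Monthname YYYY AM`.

21 Av 5739 AM

Julian Day Number of the source date = 2444100.
Converting JDN 2444100 to the Hebrew calendar gives 21 Av 5739 AM.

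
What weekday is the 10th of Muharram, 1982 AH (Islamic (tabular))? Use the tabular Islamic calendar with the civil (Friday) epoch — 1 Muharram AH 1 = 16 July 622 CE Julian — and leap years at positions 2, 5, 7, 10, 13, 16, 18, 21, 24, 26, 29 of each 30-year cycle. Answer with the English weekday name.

Friday

This is JDN 2650449 (31 July 2544 Gregorian).
JDN 2650449 mod 7 = 4, and JDN 0 was a Monday, so this is a Friday.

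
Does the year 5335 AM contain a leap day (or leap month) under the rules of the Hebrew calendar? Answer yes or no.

Hebrew year 5335 is year 15 of its 19-year Metonic cycle; leap years are at positions 3, 6, 8, 11, 14, 17, 19, so it is a common year (12 months).

no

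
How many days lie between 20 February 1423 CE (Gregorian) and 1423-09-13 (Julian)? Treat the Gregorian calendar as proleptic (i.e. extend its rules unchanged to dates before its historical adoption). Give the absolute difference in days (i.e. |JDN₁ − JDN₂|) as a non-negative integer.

JDN of the first date = 2240850.
JDN of the second date = 2241064.
|2241064 − 2240850| = 214.

214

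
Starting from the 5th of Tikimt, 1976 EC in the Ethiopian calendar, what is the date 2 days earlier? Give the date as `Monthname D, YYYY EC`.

JDN of the 5th of Tikimt, 1976 EC = 2445624.
2445624 − 2 = 2445622.
JDN 2445622 in the Ethiopian calendar is Tikimt 3, 1976 EC.

Tikimt 3, 1976 EC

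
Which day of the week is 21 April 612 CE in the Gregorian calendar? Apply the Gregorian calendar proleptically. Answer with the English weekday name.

1944699 ≡ 1 (mod 7); counting from Monday = 0 gives Tuesday.

Tuesday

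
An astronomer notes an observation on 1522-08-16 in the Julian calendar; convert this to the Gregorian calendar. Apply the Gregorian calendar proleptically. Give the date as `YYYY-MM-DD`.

The Julian–Gregorian offset here is 10 days (Julian trailing).
16 August 1522 Julian + 10 days → 26 August 1522 Gregorian.

1522-08-26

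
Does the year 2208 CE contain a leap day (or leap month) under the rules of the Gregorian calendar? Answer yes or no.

2208 is divisible by 4 and not by 100, so it is a leap year.

yes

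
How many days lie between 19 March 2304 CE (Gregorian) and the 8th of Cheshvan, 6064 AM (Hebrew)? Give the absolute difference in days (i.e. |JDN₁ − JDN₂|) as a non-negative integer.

150

First date → JDN 2562656; second date → JDN 2562506.
The interval is |2562656 − 2562506| = 150 days.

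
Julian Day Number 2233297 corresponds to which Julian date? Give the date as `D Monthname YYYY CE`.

JDN 2233297 is 17 June 1402 in the proleptic Gregorian calendar.
In the Julian calendar that day is 8 June 1402 CE.

8 June 1402 CE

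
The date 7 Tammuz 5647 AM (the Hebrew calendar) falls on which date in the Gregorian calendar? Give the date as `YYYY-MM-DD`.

Both dates share Julian Day Number 2410452; in the Gregorian calendar that is 29 June 1887 CE.

1887-06-29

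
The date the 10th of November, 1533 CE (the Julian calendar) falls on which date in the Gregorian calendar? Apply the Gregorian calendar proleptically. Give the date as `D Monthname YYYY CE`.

20 November 1533 CE

For dates in this range the Gregorian date is 10 days ahead of the Julian.
10 November 1533 Julian + 10 days → 20 November 1533 Gregorian.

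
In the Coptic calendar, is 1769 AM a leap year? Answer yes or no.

1769 mod 4 = 1; in the Coptic calendar a year is leap when year mod 4 = 3, so it is a common year.

no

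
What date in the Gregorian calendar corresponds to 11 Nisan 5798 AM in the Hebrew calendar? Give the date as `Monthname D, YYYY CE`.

Julian Day Number of the source date = 2465530.
Converting JDN 2465530 to the Gregorian calendar gives 16 April 2038 CE.

April 16, 2038 CE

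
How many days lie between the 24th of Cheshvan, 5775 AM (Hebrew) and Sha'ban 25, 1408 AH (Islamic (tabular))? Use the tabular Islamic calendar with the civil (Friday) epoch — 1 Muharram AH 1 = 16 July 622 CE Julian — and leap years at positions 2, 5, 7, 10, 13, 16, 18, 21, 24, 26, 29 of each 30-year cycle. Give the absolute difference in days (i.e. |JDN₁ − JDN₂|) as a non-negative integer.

First date → JDN 2456979; second date → JDN 2447265.
The interval is |2456979 − 2447265| = 9714 days.

9714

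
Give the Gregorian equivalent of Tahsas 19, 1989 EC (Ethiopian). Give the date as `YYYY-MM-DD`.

Julian Day Number of the source date = 2450446.
Converting JDN 2450446 to the Gregorian calendar gives 28 December 1996 CE.

1996-12-28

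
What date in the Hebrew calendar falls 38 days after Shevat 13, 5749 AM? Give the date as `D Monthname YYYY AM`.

Counting 38 days forward from JDN 2447546 reaches JDN 2447584, which is 21 Adar I 5749 AM.

21 Adar I 5749 AM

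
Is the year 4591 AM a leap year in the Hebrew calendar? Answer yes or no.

no

Hebrew year 4591 is year 12 of its 19-year Metonic cycle; leap years are at positions 3, 6, 8, 11, 14, 17, 19, so it is a common year (12 months).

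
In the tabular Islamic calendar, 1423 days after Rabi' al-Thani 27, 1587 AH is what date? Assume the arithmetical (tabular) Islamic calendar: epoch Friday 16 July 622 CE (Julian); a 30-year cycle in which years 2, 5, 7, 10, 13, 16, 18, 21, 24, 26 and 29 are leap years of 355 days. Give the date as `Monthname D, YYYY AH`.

The starting date is JDN 2510581; 2510581 + 1423 = 2512004.
JDN 2512004 corresponds to Jumada al-Awwal 4, 1591 AH.

Jumada al-Awwal 4, 1591 AH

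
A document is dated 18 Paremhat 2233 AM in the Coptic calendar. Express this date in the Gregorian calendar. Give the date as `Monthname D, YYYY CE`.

Julian Day Number of the source date = 2640465.
Converting JDN 2640465 to the Gregorian calendar gives 31 March 2517 CE.

March 31, 2517 CE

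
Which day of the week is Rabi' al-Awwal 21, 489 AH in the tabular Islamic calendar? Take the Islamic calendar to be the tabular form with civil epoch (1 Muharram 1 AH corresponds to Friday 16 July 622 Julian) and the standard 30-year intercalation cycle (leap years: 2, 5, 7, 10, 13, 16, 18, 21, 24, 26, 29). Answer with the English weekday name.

Wednesday

This is JDN 2121450 (25 March 1096 Gregorian).
Since JDN mod 7 = 2 (0 = Monday), the day is Wednesday.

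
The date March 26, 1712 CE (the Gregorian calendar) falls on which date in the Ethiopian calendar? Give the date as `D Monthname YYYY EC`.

Both dates share Julian Day Number 2346440; in the Ethiopian calendar that is 19 Megabit 1704 EC.

19 Megabit 1704 EC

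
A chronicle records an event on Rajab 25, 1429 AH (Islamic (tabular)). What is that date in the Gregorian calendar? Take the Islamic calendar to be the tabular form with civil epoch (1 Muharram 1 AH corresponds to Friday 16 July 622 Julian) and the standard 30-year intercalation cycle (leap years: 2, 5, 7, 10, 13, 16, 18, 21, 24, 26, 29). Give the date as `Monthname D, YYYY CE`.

July 29, 2008 CE

Both dates share Julian Day Number 2454677; in the Gregorian calendar that is 29 July 2008 CE.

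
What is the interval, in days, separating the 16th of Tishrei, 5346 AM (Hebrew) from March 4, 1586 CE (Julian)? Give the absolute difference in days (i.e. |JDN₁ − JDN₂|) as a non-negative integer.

First date → JDN 2300251; second date → JDN 2300407.
The interval is |2300251 − 2300407| = 156 days.

156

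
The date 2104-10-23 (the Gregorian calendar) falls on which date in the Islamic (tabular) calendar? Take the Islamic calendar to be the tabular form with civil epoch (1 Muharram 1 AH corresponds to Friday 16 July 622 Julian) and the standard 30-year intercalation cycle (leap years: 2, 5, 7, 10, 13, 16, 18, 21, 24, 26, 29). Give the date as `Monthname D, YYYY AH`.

Julian Day Number of the source date = 2489826.
Converting JDN 2489826 to the tabular Islamic calendar gives 3 Shawwal 1528 AH.

Shawwal 3, 1528 AH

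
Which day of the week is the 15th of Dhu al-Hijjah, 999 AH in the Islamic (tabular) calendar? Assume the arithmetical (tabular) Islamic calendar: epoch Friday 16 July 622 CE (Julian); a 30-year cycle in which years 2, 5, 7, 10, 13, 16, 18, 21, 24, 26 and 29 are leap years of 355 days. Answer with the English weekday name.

Friday

Equivalently 4 October 1591 Gregorian, JDN 2302437.
JDN 2302437 mod 7 = 4, and JDN 0 was a Monday, so this is a Friday.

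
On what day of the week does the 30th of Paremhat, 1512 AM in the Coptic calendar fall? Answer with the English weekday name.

Wednesday

Equivalently 6 April 1796 Gregorian, JDN 2377132.
Since JDN mod 7 = 2 (0 = Monday), the day is Wednesday.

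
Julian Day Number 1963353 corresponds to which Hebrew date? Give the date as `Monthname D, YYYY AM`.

The proleptic Gregorian equivalent of JDN 1963353 is 18 May 663.
In the Hebrew calendar that day is Sivan 2, 4423 AM.

Sivan 2, 4423 AM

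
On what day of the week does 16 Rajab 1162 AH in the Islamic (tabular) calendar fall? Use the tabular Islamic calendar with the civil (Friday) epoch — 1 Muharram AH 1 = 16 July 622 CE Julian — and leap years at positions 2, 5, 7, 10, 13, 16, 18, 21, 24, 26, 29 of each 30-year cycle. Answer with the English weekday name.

In the Gregorian calendar this is 2 July 1749 (JDN 2360052).
Since JDN mod 7 = 2 (0 = Monday), the day is Wednesday.

Wednesday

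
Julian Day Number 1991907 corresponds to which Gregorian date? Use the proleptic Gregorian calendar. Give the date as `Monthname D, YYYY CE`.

July 22, 741 CE

Counting from JDN 2299161 = 15 Oct 1582 gives an offset of -307254 days.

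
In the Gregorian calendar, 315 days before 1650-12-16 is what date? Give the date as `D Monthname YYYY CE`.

JDN of 1650-12-16 = 2324060.
2324060 − 315 = 2323745.
JDN 2323745 in the Gregorian calendar is 4 February 1650 CE.

4 February 1650 CE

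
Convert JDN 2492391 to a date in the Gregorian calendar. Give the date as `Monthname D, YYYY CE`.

Counting from JDN 2299161 = 15 Oct 1582 gives an offset of 193230 days.

November 1, 2111 CE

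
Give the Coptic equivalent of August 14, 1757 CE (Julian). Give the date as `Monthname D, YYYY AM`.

The source date corresponds to 25 August 1757 in the Gregorian calendar (JDN 2363028).
That day falls on 21 Mesori 1473 AM in the Coptic calendar.

Mesori 21, 1473 AM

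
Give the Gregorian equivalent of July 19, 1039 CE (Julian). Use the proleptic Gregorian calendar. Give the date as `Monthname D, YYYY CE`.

At this point the Julian calendar is 6 days behind the Gregorian.
19 July 1039 Julian + 6 days → 25 July 1039 Gregorian.

July 25, 1039 CE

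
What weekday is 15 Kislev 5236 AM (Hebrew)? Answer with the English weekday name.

This is JDN 2260119 (23 November 1475 Gregorian).
Since JDN mod 7 = 1 (0 = Monday), the day is Tuesday.

Tuesday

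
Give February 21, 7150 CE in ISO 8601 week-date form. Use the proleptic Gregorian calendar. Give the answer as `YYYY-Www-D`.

7150-W08-2

The weekday is Tuesday (ISO weekday 2).
That Tuesday belongs to ISO week 8 of ISO year 7150.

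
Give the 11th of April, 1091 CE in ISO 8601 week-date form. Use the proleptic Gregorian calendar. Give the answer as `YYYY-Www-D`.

1091-W15-6

The weekday is Saturday (ISO weekday 6).
That Saturday belongs to ISO week 15 of ISO year 1091.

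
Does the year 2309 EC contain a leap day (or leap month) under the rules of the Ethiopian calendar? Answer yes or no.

no

2309 mod 4 = 1; in the Ethiopian calendar a year is leap when year mod 4 = 3, so it is a common year.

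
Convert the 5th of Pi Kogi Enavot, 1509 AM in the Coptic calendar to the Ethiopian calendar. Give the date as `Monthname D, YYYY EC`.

Pagume 5, 1785 EC

Both dates share Julian Day Number 2376191; in the Ethiopian calendar that is 5 Pagume 1785 EC.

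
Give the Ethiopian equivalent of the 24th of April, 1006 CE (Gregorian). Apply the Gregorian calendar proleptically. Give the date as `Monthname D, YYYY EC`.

Julian Day Number of the source date = 2088607.
Converting JDN 2088607 to the Ethiopian calendar gives 23 Miyazya 998 EC.

Miyazya 23, 998 EC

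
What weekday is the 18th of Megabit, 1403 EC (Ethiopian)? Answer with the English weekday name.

This is JDN 2236498 (23 March 1411 Gregorian).
2236498 ≡ 5 (mod 7); counting from Monday = 0 gives Saturday.

Saturday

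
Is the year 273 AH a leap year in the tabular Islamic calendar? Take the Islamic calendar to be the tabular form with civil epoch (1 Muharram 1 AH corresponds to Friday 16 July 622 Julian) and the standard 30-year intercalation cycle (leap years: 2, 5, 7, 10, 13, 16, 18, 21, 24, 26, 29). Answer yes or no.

no

Year 273 AH is year 3 of its 30-year cycle; leap positions are 2, 5, 7, 10, 13, 16, 18, 21, 24, 26, 29, so it is a common year (354 days).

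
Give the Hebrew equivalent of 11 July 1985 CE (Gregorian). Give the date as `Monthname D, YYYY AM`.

Tammuz 22, 5745 AM

Julian Day Number of the source date = 2446258.
Converting JDN 2446258 to the Hebrew calendar gives 22 Tammuz 5745 AM.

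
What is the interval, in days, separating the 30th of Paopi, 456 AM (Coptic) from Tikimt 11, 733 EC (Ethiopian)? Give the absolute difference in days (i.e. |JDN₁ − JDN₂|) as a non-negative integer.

JDN of the first date = 1991278.
JDN of the second date = 1991624.
|1991624 − 1991278| = 346.

346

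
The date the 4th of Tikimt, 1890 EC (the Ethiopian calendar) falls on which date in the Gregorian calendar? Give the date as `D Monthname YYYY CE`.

Julian Day Number of the source date = 2414211.
Converting JDN 2414211 to the Gregorian calendar gives 13 October 1897 CE.

13 October 1897 CE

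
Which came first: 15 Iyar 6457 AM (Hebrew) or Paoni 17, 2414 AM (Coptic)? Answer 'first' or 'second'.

Converting both to JDN: 2706238 vs 2706664; the smaller is the first.

first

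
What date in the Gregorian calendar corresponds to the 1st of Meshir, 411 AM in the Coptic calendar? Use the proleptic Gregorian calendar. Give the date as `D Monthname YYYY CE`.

Julian Day Number of the source date = 1974932.
Converting JDN 1974932 to the Gregorian calendar gives 29 January 695 CE.

29 January 695 CE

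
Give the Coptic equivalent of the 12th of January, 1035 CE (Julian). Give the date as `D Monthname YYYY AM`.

Julian Day Number of the source date = 2099103.
Converting JDN 2099103 to the Coptic calendar gives 17 Tobi 751 AM.

17 Tobi 751 AM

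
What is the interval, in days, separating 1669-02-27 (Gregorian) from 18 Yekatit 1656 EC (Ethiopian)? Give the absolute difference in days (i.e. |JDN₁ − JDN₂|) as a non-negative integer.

First date → JDN 2330708; second date → JDN 2328877.
The interval is |2330708 − 2328877| = 1831 days.

1831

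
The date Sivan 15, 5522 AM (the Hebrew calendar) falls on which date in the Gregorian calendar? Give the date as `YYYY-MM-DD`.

1762-06-06

Julian Day Number of the source date = 2364774.
Converting JDN 2364774 to the Gregorian calendar gives 6 June 1762 CE.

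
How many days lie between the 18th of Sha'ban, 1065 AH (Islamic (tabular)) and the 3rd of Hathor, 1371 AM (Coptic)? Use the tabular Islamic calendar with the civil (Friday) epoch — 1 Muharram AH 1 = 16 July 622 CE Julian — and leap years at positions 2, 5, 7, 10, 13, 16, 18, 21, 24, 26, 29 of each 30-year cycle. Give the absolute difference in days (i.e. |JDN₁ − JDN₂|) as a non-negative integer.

226

JDN of the first date = 2325710.
JDN of the second date = 2325484.
|2325484 − 2325710| = 226.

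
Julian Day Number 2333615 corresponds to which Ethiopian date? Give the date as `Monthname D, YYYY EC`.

The Gregorian equivalent of JDN 2333615 is 12 February 1677.
In the Ethiopian calendar that day is Yekatit 8, 1669 EC.

Yekatit 8, 1669 EC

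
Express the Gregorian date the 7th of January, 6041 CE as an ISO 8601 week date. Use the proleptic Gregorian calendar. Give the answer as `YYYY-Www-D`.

6041-W02-1

The weekday is Monday (ISO weekday 1).
That Monday belongs to ISO week 2 of ISO year 6041.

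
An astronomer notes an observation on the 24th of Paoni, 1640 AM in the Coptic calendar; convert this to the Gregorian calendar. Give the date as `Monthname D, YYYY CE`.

Julian Day Number of the source date = 2423968.
Converting JDN 2423968 to the Gregorian calendar gives 1 July 1924 CE.

July 1, 1924 CE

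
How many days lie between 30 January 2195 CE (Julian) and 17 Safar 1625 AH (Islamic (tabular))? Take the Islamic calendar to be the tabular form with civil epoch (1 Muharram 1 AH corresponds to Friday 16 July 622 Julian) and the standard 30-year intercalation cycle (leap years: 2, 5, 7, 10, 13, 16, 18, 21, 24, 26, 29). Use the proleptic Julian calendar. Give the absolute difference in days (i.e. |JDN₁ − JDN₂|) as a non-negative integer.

1166

First date → JDN 2522811; second date → JDN 2523977.
The interval is |2522811 − 2523977| = 1166 days.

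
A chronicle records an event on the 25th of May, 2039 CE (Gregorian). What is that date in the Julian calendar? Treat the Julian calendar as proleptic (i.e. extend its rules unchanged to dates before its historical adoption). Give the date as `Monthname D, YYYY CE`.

May 12, 2039 CE

For dates in this range the Gregorian date is 13 days ahead of the Julian.
25 May 2039 Gregorian − 13 days → 12 May 2039 Julian.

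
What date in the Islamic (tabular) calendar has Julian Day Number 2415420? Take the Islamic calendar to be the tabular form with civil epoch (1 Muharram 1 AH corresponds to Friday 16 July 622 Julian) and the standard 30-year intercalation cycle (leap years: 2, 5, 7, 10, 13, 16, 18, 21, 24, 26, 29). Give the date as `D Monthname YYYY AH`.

The Gregorian equivalent of JDN 2415420 is 4 February 1901.
In the tabular Islamic calendar that day is 14 Shawwal 1318 AH.

14 Shawwal 1318 AH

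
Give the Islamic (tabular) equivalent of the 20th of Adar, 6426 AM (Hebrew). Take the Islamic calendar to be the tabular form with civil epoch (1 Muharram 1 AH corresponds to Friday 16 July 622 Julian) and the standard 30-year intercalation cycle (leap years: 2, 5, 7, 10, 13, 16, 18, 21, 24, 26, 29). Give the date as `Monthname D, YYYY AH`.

Jumada al-Awwal 21, 2107 AH

The source date corresponds to 19 March 2666 in the Gregorian calendar (JDN 2694874).
That day falls on 21 Jumada al-Awwal 2107 AH in the tabular Islamic calendar.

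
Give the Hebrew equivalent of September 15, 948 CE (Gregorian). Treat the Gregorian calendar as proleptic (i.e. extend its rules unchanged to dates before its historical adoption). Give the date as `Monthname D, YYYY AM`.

Julian Day Number of the source date = 2067568.
Converting JDN 2067568 to the Hebrew calendar gives 4 Tishrei 4709 AM.

Tishrei 4, 4709 AM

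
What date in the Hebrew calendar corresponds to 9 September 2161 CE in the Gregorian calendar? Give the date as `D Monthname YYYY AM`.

Julian Day Number of the source date = 2510601.
Converting JDN 2510601 to the Hebrew calendar gives 18 Elul 5921 AM.

18 Elul 5921 AM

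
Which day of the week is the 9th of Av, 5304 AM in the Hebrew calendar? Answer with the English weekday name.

Tuesday

Equivalently 8 August 1544 Gregorian, JDN 2285214.
2285214 ≡ 1 (mod 7); counting from Monday = 0 gives Tuesday.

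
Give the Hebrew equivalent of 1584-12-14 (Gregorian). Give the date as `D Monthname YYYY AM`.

Both dates share Julian Day Number 2299952; in the Hebrew calendar that is 12 Tevet 5345 AM.

12 Tevet 5345 AM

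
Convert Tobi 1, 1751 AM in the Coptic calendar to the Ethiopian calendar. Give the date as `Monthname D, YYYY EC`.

Tir 1, 2027 EC

Both dates share Julian Day Number 2464337; in the Ethiopian calendar that is 1 Tir 2027 EC.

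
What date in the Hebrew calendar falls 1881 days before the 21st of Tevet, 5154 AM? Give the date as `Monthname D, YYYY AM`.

The starting date is JDN 2230210; 2230210 − 1881 = 2228329.
JDN 2228329 corresponds to Cheshvan 29, 5149 AM.

Cheshvan 29, 5149 AM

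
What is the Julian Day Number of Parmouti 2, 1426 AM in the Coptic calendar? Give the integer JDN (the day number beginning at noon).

In the Gregorian calendar the same day is 8 April 1710.
JDN 2400001 is 17 November 1858 CE (Gregorian), MJD 0; the target day is −54279 days from there, so JDN = 2345722.

2345722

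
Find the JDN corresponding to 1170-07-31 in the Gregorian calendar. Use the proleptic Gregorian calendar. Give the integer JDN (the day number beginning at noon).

JDN 2451545 is 1 January 2000 CE (Gregorian); the target day is −302940 days from there, so JDN = 2148605.

2148605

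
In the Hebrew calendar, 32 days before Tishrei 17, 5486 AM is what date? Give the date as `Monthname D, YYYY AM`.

JDN of Tishrei 17, 5486 AM = 2351370.
2351370 − 32 = 2351338.
JDN 2351338 in the Hebrew calendar is Elul 14, 5485 AM.

Elul 14, 5485 AM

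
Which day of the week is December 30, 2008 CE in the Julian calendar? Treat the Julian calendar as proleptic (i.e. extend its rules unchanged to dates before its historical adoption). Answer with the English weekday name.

Equivalently 12 January 2009 Gregorian, JDN 2454844.
2454844 ≡ 0 (mod 7); counting from Monday = 0 gives Monday.

Monday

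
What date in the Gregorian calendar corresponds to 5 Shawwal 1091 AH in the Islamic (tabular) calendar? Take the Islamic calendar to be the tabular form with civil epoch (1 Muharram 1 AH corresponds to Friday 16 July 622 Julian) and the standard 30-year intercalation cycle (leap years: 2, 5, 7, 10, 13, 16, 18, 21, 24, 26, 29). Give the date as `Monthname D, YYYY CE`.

Both dates share Julian Day Number 2334970; in the Gregorian calendar that is 29 October 1680 CE.

October 29, 1680 CE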